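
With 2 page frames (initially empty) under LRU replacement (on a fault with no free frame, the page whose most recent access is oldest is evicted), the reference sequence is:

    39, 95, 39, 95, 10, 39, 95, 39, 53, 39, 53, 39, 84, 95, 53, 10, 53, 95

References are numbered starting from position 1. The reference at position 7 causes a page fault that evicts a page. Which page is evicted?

10

pos 1: 39 -> miss, frames {39}
pos 2: 95 -> miss, frames {39,95}
pos 3: 39 -> hit
pos 4: 95 -> hit
pos 5: 10 -> miss, evict 39, frames {95,10}
pos 6: 39 -> miss, evict 95, frames {10,39}
pos 7: 95 -> miss, evict 10, frames {39,95}
At position 7, page 10 is evicted.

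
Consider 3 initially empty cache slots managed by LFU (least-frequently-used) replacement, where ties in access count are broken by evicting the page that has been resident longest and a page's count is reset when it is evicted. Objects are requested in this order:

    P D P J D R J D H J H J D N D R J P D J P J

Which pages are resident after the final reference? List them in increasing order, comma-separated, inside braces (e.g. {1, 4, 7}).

P -> fault, frames (P)
D -> fault, frames (P D)
P -> hit
J -> fault, frames (P D J)
D -> hit
R -> fault, evict J, frames (P D R)
J -> fault, evict R, frames (P D J)
D -> hit
H -> fault, evict J, frames (P D H)
J -> fault, evict H, frames (P D J)
H -> fault, evict J, frames (P D H)
J -> fault, evict H, frames (P D J)
D -> hit
N -> fault, evict J, frames (P D N)
D -> hit
R -> fault, evict N, frames (P D R)
J -> fault, evict R, frames (P D J)
P -> hit
D -> hit
J -> hit
P -> hit
J -> hit

{D, J, P}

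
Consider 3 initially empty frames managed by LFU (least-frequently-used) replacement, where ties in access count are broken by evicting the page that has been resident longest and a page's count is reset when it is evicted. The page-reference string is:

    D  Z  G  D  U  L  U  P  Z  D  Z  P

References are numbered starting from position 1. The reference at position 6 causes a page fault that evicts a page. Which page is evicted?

G

pos 1: D -> miss, frames (D)
pos 2: Z -> miss, frames (D Z)
pos 3: G -> miss, frames (D Z G)
pos 4: D -> hit
pos 5: U -> miss, evict Z, frames (D G U)
pos 6: L -> miss, evict G, frames (D U L)
At position 6, page G is evicted.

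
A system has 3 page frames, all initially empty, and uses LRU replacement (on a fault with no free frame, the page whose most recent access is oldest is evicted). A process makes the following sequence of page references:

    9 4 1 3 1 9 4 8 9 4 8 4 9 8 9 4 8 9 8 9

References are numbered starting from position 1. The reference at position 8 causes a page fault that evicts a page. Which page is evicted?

1

pos 1: 9 → miss, frames {9}
pos 2: 4 → miss, frames {9,4}
pos 3: 1 → miss, frames {9,4,1}
pos 4: 3 → miss, evict 9, frames {4,1,3}
pos 5: 1 → hit
pos 6: 9 → miss, evict 4, frames {3,1,9}
pos 7: 4 → miss, evict 3, frames {1,9,4}
pos 8: 8 → miss, evict 1, frames {9,4,8}
At position 8, page 1 is evicted.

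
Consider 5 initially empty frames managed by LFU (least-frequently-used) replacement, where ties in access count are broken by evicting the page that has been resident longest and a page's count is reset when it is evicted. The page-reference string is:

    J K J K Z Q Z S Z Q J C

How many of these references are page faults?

6

J: fault, frames {J}
K: fault, frames {J,K}
J: hit
K: hit
Z: fault, frames {J,K,Z}
Q: fault, frames {J,K,Z,Q}
Z: hit
S: fault, frames {J,K,Z,Q,S}
Z: hit
Q: hit
J: hit
C: fault, evict S, frames {J,K,Z,Q,C}
Page faults: 6.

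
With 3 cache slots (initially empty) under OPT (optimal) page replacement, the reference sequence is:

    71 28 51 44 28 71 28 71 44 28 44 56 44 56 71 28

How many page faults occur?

6

71: miss, frames {71}
28: miss, frames {71,28}
51: miss, frames {71,28,51}
44: miss, evict 51, frames {71,28,44}
28: hit
71: hit
28: hit
71: hit
44: hit
28: hit
44: hit
56: miss, evict 28, frames {71,44,56}
44: hit
56: hit
71: hit
28: miss, evict 56, frames {71,44,28}
Page faults: 6.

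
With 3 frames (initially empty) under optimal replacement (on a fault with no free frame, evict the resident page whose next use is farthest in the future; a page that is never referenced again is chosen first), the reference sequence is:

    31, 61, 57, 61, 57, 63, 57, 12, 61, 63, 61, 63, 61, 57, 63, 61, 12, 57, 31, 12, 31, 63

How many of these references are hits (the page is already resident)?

31 -> fault, frames (31)
61 -> fault, frames (31 61)
57 -> fault, frames (31 61 57)
61 -> hit
57 -> hit
63 -> fault, evict 31, frames (61 57 63)
57 -> hit
12 -> fault, evict 57, frames (61 63 12)
61 -> hit
63 -> hit
61 -> hit
63 -> hit
61 -> hit
57 -> fault, evict 12, frames (61 63 57)
63 -> hit
61 -> hit
12 -> fault, evict 61, frames (63 57 12)
57 -> hit
31 -> fault, evict 57, frames (63 12 31)
12 -> hit
31 -> hit
63 -> hit
Hits: 14.

14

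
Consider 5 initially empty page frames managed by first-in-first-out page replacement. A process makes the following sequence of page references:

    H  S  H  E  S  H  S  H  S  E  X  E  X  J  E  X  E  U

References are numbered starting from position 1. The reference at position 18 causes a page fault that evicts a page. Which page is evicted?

pos 1: H -> miss, frames (H)
pos 2: S -> miss, frames (H S)
pos 3: H -> hit
pos 4: E -> miss, frames (H S E)
pos 5: S -> hit
pos 6: H -> hit
pos 7: S -> hit
pos 8: H -> hit
pos 9: S -> hit
pos 10: E -> hit
pos 11: X -> miss, frames (H S E X)
pos 12: E -> hit
pos 13: X -> hit
pos 14: J -> miss, frames (H S E X J)
pos 15: E -> hit
pos 16: X -> hit
pos 17: E -> hit
pos 18: U -> miss, evict H, frames (S E X J U)
At position 18, page H is evicted.

H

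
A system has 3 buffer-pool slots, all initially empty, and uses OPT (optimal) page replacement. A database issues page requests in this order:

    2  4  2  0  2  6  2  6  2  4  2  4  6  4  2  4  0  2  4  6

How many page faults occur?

2: fault, frames {2}
4: fault, frames {2,4}
2: hit
0: fault, frames {2,4,0}
2: hit
6: fault, evict 0, frames {2,4,6}
2: hit
6: hit
2: hit
4: hit
2: hit
4: hit
6: hit
4: hit
2: hit
4: hit
0: fault, evict 6, frames {2,4,0}
2: hit
4: hit
6: fault, evict 0, frames {2,4,6}
Page faults: 6.

6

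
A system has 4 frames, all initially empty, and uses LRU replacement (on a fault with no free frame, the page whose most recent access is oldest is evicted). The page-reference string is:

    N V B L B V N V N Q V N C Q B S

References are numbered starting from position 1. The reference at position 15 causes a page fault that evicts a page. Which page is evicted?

pos 1: N: fault, frames {N}
pos 2: V: fault, frames {N,V}
pos 3: B: fault, frames {N,V,B}
pos 4: L: fault, frames {N,V,B,L}
pos 5: B: hit
pos 6: V: hit
pos 7: N: hit
pos 8: V: hit
pos 9: N: hit
pos 10: Q: fault, evict L, frames {B,V,N,Q}
pos 11: V: hit
pos 12: N: hit
pos 13: C: fault, evict B, frames {Q,V,N,C}
pos 14: Q: hit
pos 15: B: fault, evict V, frames {N,C,Q,B}
At position 15, page V is evicted.

V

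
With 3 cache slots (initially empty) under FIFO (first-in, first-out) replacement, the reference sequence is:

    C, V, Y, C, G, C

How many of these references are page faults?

5

C: miss, frames [C]
V: miss, frames [C, V]
Y: miss, frames [C, V, Y]
C: hit
G: miss, evict C, frames [V, Y, G]
C: miss, evict V, frames [Y, G, C]
Page faults: 5.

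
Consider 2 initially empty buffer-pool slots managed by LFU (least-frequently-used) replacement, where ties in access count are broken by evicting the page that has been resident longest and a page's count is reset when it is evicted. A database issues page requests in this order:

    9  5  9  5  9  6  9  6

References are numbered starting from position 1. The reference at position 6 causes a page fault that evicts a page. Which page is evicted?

5

pos 1: 9 → miss, frames {9}
pos 2: 5 → miss, frames {9,5}
pos 3: 9 → hit
pos 4: 5 → hit
pos 5: 9 → hit
pos 6: 6 → miss, evict 5, frames {9,6}
At position 6, page 5 is evicted.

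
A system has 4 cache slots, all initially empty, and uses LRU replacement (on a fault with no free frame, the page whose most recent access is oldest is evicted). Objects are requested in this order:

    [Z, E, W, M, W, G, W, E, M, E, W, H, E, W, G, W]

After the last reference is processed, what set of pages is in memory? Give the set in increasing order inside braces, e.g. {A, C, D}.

{E, G, H, W}

Z -> fault, frames [Z]
E -> fault, frames [Z, E]
W -> fault, frames [Z, E, W]
M -> fault, frames [Z, E, W, M]
W -> hit
G -> fault, evict Z, frames [E, M, W, G]
W -> hit
E -> hit
M -> hit
E -> hit
W -> hit
H -> fault, evict G, frames [M, E, W, H]
E -> hit
W -> hit
G -> fault, evict M, frames [H, E, W, G]
W -> hit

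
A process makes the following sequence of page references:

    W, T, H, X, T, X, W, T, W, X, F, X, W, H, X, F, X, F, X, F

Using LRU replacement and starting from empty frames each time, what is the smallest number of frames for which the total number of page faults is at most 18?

f=1: 20 faults
f=2: 13 faults
f=3: 8 faults
f=4: 6 faults
f=5: 5 faults
Smallest f with faults ≤ 18 is 2.

2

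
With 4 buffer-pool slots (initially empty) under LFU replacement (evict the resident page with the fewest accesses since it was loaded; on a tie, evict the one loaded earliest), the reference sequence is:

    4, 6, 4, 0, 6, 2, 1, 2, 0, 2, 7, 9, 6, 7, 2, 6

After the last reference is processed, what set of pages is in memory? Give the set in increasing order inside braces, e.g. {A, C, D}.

{2, 4, 6, 7}

4 → fault, frames [4]
6 → fault, frames [4, 6]
4 → hit
0 → fault, frames [4, 6, 0]
6 → hit
2 → fault, frames [4, 6, 0, 2]
1 → fault, evict 0, frames [4, 6, 2, 1]
2 → hit
0 → fault, evict 1, frames [4, 6, 2, 0]
2 → hit
7 → fault, evict 0, frames [4, 6, 2, 7]
9 → fault, evict 7, frames [4, 6, 2, 9]
6 → hit
7 → fault, evict 9, frames [4, 6, 2, 7]
2 → hit
6 → hit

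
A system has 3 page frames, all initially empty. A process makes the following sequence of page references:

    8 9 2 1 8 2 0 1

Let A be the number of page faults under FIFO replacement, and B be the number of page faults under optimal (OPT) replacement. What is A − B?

Under FIFO: F F F F F . F . → 6 faults.
Under OPT: F F F F . . F . → 5 faults.
A − B = 6 − 5 = 1.

1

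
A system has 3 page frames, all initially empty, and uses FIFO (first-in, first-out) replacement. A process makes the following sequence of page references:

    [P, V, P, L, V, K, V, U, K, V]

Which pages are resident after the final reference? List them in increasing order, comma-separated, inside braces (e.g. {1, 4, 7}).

{K, U, V}

P -> miss, frames (P)
V -> miss, frames (P V)
P -> hit
L -> miss, frames (P V L)
V -> hit
K -> miss, evict P, frames (V L K)
V -> hit
U -> miss, evict V, frames (L K U)
K -> hit
V -> miss, evict L, frames (K U V)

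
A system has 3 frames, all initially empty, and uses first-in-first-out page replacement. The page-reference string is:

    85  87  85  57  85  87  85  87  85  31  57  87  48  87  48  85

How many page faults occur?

7

85 → fault, frames (85)
87 → fault, frames (85 87)
85 → hit
57 → fault, frames (85 87 57)
85 → hit
87 → hit
85 → hit
87 → hit
85 → hit
31 → fault, evict 85, frames (87 57 31)
57 → hit
87 → hit
48 → fault, evict 87, frames (57 31 48)
87 → fault, evict 57, frames (31 48 87)
48 → hit
85 → fault, evict 31, frames (48 87 85)
Page faults: 7.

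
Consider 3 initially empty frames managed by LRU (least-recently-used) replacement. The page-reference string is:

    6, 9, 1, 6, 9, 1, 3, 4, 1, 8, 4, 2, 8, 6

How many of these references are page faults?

8

6: fault, frames [6]
9: fault, frames [6, 9]
1: fault, frames [6, 9, 1]
6: hit
9: hit
1: hit
3: fault, evict 6, frames [9, 1, 3]
4: fault, evict 9, frames [1, 3, 4]
1: hit
8: fault, evict 3, frames [4, 1, 8]
4: hit
2: fault, evict 1, frames [8, 4, 2]
8: hit
6: fault, evict 4, frames [2, 8, 6]
Page faults: 8.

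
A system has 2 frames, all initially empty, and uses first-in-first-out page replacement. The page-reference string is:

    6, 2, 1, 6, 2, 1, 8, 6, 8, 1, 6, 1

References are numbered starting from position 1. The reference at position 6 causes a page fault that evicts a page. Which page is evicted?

pos 1: 6: miss, frames {6}
pos 2: 2: miss, frames {6,2}
pos 3: 1: miss, evict 6, frames {2,1}
pos 4: 6: miss, evict 2, frames {1,6}
pos 5: 2: miss, evict 1, frames {6,2}
pos 6: 1: miss, evict 6, frames {2,1}
At position 6, page 6 is evicted.

6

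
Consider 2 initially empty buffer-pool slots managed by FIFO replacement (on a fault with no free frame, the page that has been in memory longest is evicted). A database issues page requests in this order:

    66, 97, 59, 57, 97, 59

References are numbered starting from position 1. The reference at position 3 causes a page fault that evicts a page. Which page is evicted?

66

pos 1: 66 → miss, frames {66}
pos 2: 97 → miss, frames {66,97}
pos 3: 59 → miss, evict 66, frames {97,59}
At position 3, page 66 is evicted.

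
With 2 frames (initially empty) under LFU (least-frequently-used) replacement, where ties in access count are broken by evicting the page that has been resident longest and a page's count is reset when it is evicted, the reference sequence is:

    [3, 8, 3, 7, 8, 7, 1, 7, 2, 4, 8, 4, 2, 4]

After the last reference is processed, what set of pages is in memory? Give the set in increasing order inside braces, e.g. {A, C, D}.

3 -> miss, frames (3)
8 -> miss, frames (3 8)
3 -> hit
7 -> miss, evict 8, frames (3 7)
8 -> miss, evict 7, frames (3 8)
7 -> miss, evict 8, frames (3 7)
1 -> miss, evict 7, frames (3 1)
7 -> miss, evict 1, frames (3 7)
2 -> miss, evict 7, frames (3 2)
4 -> miss, evict 2, frames (3 4)
8 -> miss, evict 4, frames (3 8)
4 -> miss, evict 8, frames (3 4)
2 -> miss, evict 4, frames (3 2)
4 -> miss, evict 2, frames (3 4)

{3, 4}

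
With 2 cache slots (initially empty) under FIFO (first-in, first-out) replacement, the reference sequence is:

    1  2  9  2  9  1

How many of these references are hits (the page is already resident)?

1 → miss, frames (1)
2 → miss, frames (1 2)
9 → miss, evict 1, frames (2 9)
2 → hit
9 → hit
1 → miss, evict 2, frames (9 1)
Hits: 2.

2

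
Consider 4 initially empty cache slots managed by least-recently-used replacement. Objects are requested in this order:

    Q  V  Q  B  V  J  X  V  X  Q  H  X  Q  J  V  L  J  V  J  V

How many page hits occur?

Q: miss, frames [Q]
V: miss, frames [Q, V]
Q: hit
B: miss, frames [V, Q, B]
V: hit
J: miss, frames [Q, B, V, J]
X: miss, evict Q, frames [B, V, J, X]
V: hit
X: hit
Q: miss, evict B, frames [J, V, X, Q]
H: miss, evict J, frames [V, X, Q, H]
X: hit
Q: hit
J: miss, evict V, frames [H, X, Q, J]
V: miss, evict H, frames [X, Q, J, V]
L: miss, evict X, frames [Q, J, V, L]
J: hit
V: hit
J: hit
V: hit
Hits: 10.

10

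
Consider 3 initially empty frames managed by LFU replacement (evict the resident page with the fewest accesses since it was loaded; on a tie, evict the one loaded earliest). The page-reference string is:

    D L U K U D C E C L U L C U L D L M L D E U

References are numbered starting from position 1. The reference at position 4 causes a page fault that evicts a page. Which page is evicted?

D

pos 1: D → miss, frames {D}
pos 2: L → miss, frames {D,L}
pos 3: U → miss, frames {D,L,U}
pos 4: K → miss, evict D, frames {L,U,K}
At position 4, page D is evicted.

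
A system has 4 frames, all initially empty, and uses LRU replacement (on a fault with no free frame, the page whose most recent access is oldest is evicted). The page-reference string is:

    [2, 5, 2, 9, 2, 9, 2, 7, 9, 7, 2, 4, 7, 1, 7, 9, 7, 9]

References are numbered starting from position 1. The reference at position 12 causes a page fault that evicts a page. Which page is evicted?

pos 1: 2 → fault, frames [2]
pos 2: 5 → fault, frames [2, 5]
pos 3: 2 → hit
pos 4: 9 → fault, frames [5, 2, 9]
pos 5: 2 → hit
pos 6: 9 → hit
pos 7: 2 → hit
pos 8: 7 → fault, frames [5, 9, 2, 7]
pos 9: 9 → hit
pos 10: 7 → hit
pos 11: 2 → hit
pos 12: 4 → fault, evict 5, frames [9, 7, 2, 4]
At position 12, page 5 is evicted.

5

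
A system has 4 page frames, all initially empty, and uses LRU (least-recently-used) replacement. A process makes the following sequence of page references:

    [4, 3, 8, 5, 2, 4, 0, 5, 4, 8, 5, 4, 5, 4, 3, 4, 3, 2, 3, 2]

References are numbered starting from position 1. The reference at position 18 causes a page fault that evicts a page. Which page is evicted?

pos 1: 4 -> miss, frames (4)
pos 2: 3 -> miss, frames (4 3)
pos 3: 8 -> miss, frames (4 3 8)
pos 4: 5 -> miss, frames (4 3 8 5)
pos 5: 2 -> miss, evict 4, frames (3 8 5 2)
pos 6: 4 -> miss, evict 3, frames (8 5 2 4)
pos 7: 0 -> miss, evict 8, frames (5 2 4 0)
pos 8: 5 -> hit
pos 9: 4 -> hit
pos 10: 8 -> miss, evict 2, frames (0 5 4 8)
pos 11: 5 -> hit
pos 12: 4 -> hit
pos 13: 5 -> hit
pos 14: 4 -> hit
pos 15: 3 -> miss, evict 0, frames (8 5 4 3)
pos 16: 4 -> hit
pos 17: 3 -> hit
pos 18: 2 -> miss, evict 8, frames (5 4 3 2)
At position 18, page 8 is evicted.

8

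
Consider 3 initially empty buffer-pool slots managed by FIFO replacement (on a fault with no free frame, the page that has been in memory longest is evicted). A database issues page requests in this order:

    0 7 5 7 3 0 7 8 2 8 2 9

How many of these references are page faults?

0 → fault, frames [0]
7 → fault, frames [0, 7]
5 → fault, frames [0, 7, 5]
7 → hit
3 → fault, evict 0, frames [7, 5, 3]
0 → fault, evict 7, frames [5, 3, 0]
7 → fault, evict 5, frames [3, 0, 7]
8 → fault, evict 3, frames [0, 7, 8]
2 → fault, evict 0, frames [7, 8, 2]
8 → hit
2 → hit
9 → fault, evict 7, frames [8, 2, 9]
Page faults: 9.

9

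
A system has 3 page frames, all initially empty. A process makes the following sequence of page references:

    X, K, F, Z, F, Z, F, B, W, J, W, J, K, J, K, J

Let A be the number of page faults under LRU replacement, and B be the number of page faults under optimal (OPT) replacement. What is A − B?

1

Under LRU: F F F F . . . F F F . . F . . . → 8 faults.
Under OPT: F F F F . . . F F F . . . . . . → 7 faults.
A − B = 8 − 7 = 1.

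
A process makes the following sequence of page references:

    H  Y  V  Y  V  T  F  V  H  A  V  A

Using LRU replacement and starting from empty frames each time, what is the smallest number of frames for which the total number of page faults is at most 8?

f=1: 12 faults
f=2: 9 faults
f=3: 7 faults
f=4: 7 faults
f=5: 6 faults
f=6: 6 faults
Smallest f with faults ≤ 8 is 3.

3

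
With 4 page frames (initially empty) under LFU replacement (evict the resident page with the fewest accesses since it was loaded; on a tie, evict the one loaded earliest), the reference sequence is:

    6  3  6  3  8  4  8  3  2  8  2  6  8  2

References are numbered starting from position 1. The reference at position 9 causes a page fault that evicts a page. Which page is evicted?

pos 1: 6: miss, frames [6]
pos 2: 3: miss, frames [6, 3]
pos 3: 6: hit
pos 4: 3: hit
pos 5: 8: miss, frames [6, 3, 8]
pos 6: 4: miss, frames [6, 3, 8, 4]
pos 7: 8: hit
pos 8: 3: hit
pos 9: 2: miss, evict 4, frames [6, 3, 8, 2]
At position 9, page 4 is evicted.

4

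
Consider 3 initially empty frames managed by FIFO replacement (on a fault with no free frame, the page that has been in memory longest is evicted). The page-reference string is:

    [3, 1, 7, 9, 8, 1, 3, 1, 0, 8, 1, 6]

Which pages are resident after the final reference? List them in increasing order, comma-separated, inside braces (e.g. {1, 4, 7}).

{1, 6, 8}

3: miss, frames {3}
1: miss, frames {3,1}
7: miss, frames {3,1,7}
9: miss, evict 3, frames {1,7,9}
8: miss, evict 1, frames {7,9,8}
1: miss, evict 7, frames {9,8,1}
3: miss, evict 9, frames {8,1,3}
1: hit
0: miss, evict 8, frames {1,3,0}
8: miss, evict 1, frames {3,0,8}
1: miss, evict 3, frames {0,8,1}
6: miss, evict 0, frames {8,1,6}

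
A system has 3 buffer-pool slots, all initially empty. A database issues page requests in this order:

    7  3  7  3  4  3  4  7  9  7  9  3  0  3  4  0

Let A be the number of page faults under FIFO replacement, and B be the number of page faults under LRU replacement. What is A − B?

1

Under FIFO: F F . . F . . . F F . F F . F . → 8 faults.
Under LRU: F F . . F . . . F . . F F . F . → 7 faults.
A − B = 8 − 7 = 1.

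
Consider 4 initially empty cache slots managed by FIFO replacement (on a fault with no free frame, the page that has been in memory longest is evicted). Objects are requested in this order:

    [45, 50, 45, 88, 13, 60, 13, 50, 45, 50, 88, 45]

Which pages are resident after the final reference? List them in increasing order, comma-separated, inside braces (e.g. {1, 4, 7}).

{45, 50, 60, 88}

45 → fault, frames {45}
50 → fault, frames {45,50}
45 → hit
88 → fault, frames {45,50,88}
13 → fault, frames {45,50,88,13}
60 → fault, evict 45, frames {50,88,13,60}
13 → hit
50 → hit
45 → fault, evict 50, frames {88,13,60,45}
50 → fault, evict 88, frames {13,60,45,50}
88 → fault, evict 13, frames {60,45,50,88}
45 → hit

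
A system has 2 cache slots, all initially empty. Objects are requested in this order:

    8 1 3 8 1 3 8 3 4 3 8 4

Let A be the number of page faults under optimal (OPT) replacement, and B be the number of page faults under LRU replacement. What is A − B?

-3

Under OPT: F F F . F . F . F . F . → 7 faults.
Under LRU: F F F F F F F . F . F F → 10 faults.
A − B = 7 − 10 = -3.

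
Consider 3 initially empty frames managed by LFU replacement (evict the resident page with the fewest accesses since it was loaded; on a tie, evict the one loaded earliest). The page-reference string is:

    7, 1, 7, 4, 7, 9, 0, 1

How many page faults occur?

7: miss, frames (7)
1: miss, frames (7 1)
7: hit
4: miss, frames (7 1 4)
7: hit
9: miss, evict 1, frames (7 4 9)
0: miss, evict 4, frames (7 9 0)
1: miss, evict 9, frames (7 0 1)
Page faults: 6.

6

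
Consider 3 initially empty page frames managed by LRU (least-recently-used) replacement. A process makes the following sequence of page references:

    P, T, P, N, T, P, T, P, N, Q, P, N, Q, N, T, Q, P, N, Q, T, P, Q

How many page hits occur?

13

P -> miss, frames [P]
T -> miss, frames [P, T]
P -> hit
N -> miss, frames [T, P, N]
T -> hit
P -> hit
T -> hit
P -> hit
N -> hit
Q -> miss, evict T, frames [P, N, Q]
P -> hit
N -> hit
Q -> hit
N -> hit
T -> miss, evict P, frames [Q, N, T]
Q -> hit
P -> miss, evict N, frames [T, Q, P]
N -> miss, evict T, frames [Q, P, N]
Q -> hit
T -> miss, evict P, frames [N, Q, T]
P -> miss, evict N, frames [Q, T, P]
Q -> hit
Hits: 13.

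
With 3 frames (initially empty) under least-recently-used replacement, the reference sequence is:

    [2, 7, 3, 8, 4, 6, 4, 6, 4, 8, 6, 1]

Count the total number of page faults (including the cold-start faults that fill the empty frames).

2: miss, frames [2]
7: miss, frames [2, 7]
3: miss, frames [2, 7, 3]
8: miss, evict 2, frames [7, 3, 8]
4: miss, evict 7, frames [3, 8, 4]
6: miss, evict 3, frames [8, 4, 6]
4: hit
6: hit
4: hit
8: hit
6: hit
1: miss, evict 4, frames [8, 6, 1]
Page faults: 7.

7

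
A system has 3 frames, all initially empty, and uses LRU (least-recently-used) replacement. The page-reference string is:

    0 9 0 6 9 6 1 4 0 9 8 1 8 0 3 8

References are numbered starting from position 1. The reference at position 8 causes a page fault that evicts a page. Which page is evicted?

9

pos 1: 0 -> miss, frames (0)
pos 2: 9 -> miss, frames (0 9)
pos 3: 0 -> hit
pos 4: 6 -> miss, frames (9 0 6)
pos 5: 9 -> hit
pos 6: 6 -> hit
pos 7: 1 -> miss, evict 0, frames (9 6 1)
pos 8: 4 -> miss, evict 9, frames (6 1 4)
At position 8, page 9 is evicted.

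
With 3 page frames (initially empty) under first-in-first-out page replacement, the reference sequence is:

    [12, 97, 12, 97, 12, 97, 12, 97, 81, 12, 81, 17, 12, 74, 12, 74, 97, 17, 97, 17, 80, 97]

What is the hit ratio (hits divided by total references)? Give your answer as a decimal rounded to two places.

0.59

12: miss, frames {12}
97: miss, frames {12,97}
12: hit
97: hit
12: hit
97: hit
12: hit
97: hit
81: miss, frames {12,97,81}
12: hit
81: hit
17: miss, evict 12, frames {97,81,17}
12: miss, evict 97, frames {81,17,12}
74: miss, evict 81, frames {17,12,74}
12: hit
74: hit
97: miss, evict 17, frames {12,74,97}
17: miss, evict 12, frames {74,97,17}
97: hit
17: hit
80: miss, evict 74, frames {97,17,80}
97: hit
Hits: 13 of 22 references → 13/22 = 0.5909.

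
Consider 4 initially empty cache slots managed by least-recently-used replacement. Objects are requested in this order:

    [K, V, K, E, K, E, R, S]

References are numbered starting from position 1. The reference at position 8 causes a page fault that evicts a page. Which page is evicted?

V

pos 1: K → fault, frames [K]
pos 2: V → fault, frames [K, V]
pos 3: K → hit
pos 4: E → fault, frames [V, K, E]
pos 5: K → hit
pos 6: E → hit
pos 7: R → fault, frames [V, K, E, R]
pos 8: S → fault, evict V, frames [K, E, R, S]
At position 8, page V is evicted.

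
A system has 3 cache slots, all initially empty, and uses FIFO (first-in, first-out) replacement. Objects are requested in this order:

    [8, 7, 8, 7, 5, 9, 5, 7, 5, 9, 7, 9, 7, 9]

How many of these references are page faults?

4

8 -> miss, frames {8}
7 -> miss, frames {8,7}
8 -> hit
7 -> hit
5 -> miss, frames {8,7,5}
9 -> miss, evict 8, frames {7,5,9}
5 -> hit
7 -> hit
5 -> hit
9 -> hit
7 -> hit
9 -> hit
7 -> hit
9 -> hit
Page faults: 4.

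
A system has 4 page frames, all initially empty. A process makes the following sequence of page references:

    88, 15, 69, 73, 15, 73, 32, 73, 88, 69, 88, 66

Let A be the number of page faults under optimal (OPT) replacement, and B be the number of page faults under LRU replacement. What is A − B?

-2

Under OPT: F F F F . . F . . . . F → 6 faults.
Under LRU: F F F F . . F . F F . F → 8 faults.
A − B = 6 − 8 = -2.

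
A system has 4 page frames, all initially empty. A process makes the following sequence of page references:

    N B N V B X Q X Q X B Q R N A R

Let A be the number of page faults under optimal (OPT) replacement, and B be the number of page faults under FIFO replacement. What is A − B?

-1

Under OPT: F F . F . F F . . . . . F . F . → 7 faults.
Under FIFO: F F . F . F F . . . . . F F F . → 8 faults.
A − B = 7 − 8 = -1.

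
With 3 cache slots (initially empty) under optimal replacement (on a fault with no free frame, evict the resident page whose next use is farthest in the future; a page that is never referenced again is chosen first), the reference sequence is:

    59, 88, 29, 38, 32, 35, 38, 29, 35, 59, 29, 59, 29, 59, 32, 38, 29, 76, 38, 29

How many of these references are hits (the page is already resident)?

59 -> miss, frames (59)
88 -> miss, frames (59 88)
29 -> miss, frames (59 88 29)
38 -> miss, evict 88, frames (59 29 38)
32 -> miss, evict 59, frames (29 38 32)
35 -> miss, evict 32, frames (29 38 35)
38 -> hit
29 -> hit
35 -> hit
59 -> miss, evict 35, frames (29 38 59)
29 -> hit
59 -> hit
29 -> hit
59 -> hit
32 -> miss, evict 59, frames (29 38 32)
38 -> hit
29 -> hit
76 -> miss, evict 32, frames (29 38 76)
38 -> hit
29 -> hit
Hits: 11.

11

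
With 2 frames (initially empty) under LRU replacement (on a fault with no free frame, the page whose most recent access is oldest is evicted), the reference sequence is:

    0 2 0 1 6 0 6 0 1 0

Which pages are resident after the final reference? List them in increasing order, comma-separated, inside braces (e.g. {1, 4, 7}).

{0, 1}

0 → miss, frames {0}
2 → miss, frames {0,2}
0 → hit
1 → miss, evict 2, frames {0,1}
6 → miss, evict 0, frames {1,6}
0 → miss, evict 1, frames {6,0}
6 → hit
0 → hit
1 → miss, evict 6, frames {0,1}
0 → hit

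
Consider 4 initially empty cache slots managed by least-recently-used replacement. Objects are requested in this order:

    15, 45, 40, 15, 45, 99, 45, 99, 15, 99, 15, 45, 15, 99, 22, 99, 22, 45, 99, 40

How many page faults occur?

15 → fault, frames {15}
45 → fault, frames {15,45}
40 → fault, frames {15,45,40}
15 → hit
45 → hit
99 → fault, frames {40,15,45,99}
45 → hit
99 → hit
15 → hit
99 → hit
15 → hit
45 → hit
15 → hit
99 → hit
22 → fault, evict 40, frames {45,15,99,22}
99 → hit
22 → hit
45 → hit
99 → hit
40 → fault, evict 15, frames {22,45,99,40}
Page faults: 6.

6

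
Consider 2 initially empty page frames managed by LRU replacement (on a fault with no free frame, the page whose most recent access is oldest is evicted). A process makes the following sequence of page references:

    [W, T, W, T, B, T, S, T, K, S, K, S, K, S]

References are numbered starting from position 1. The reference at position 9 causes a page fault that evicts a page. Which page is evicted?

S

pos 1: W -> fault, frames [W]
pos 2: T -> fault, frames [W, T]
pos 3: W -> hit
pos 4: T -> hit
pos 5: B -> fault, evict W, frames [T, B]
pos 6: T -> hit
pos 7: S -> fault, evict B, frames [T, S]
pos 8: T -> hit
pos 9: K -> fault, evict S, frames [T, K]
At position 9, page S is evicted.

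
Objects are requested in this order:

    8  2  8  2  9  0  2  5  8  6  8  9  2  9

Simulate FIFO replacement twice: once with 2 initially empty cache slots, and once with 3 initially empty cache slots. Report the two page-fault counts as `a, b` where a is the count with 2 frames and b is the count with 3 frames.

10, 9

2 frames: F F . . F F F F F F . F F . → 10 faults.
3 frames: F F . . F F . F F F . F F . → 9 faults.
9 < 10: adding a frame reduced faults, as is typical.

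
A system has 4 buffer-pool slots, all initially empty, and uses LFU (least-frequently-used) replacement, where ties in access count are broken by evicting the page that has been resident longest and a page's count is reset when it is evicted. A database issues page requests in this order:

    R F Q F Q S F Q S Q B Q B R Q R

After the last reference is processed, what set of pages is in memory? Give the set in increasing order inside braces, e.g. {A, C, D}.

{B, F, Q, R}

R -> miss, frames (R)
F -> miss, frames (R F)
Q -> miss, frames (R F Q)
F -> hit
Q -> hit
S -> miss, frames (R F Q S)
F -> hit
Q -> hit
S -> hit
Q -> hit
B -> miss, evict R, frames (F Q S B)
Q -> hit
B -> hit
R -> miss, evict S, frames (F Q B R)
Q -> hit
R -> hit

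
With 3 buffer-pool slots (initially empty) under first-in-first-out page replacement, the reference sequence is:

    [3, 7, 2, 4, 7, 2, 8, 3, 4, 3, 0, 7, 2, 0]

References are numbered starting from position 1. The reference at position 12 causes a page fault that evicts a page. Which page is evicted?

pos 1: 3 → fault, frames (3)
pos 2: 7 → fault, frames (3 7)
pos 3: 2 → fault, frames (3 7 2)
pos 4: 4 → fault, evict 3, frames (7 2 4)
pos 5: 7 → hit
pos 6: 2 → hit
pos 7: 8 → fault, evict 7, frames (2 4 8)
pos 8: 3 → fault, evict 2, frames (4 8 3)
pos 9: 4 → hit
pos 10: 3 → hit
pos 11: 0 → fault, evict 4, frames (8 3 0)
pos 12: 7 → fault, evict 8, frames (3 0 7)
At position 12, page 8 is evicted.

8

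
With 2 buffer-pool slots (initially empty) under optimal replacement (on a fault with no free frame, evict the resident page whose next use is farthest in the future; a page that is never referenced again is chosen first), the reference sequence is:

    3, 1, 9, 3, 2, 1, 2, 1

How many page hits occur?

3 → fault, frames (3)
1 → fault, frames (3 1)
9 → fault, evict 1, frames (3 9)
3 → hit
2 → fault, evict 9, frames (3 2)
1 → fault, evict 3, frames (2 1)
2 → hit
1 → hit
Hits: 3.

3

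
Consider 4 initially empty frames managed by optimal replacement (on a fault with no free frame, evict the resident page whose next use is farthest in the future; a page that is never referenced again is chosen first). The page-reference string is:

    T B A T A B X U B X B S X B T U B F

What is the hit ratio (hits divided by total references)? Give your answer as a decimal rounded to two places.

T -> fault, frames (T)
B -> fault, frames (T B)
A -> fault, frames (T B A)
T -> hit
A -> hit
B -> hit
X -> fault, frames (T B A X)
U -> fault, evict A, frames (T B X U)
B -> hit
X -> hit
B -> hit
S -> fault, evict U, frames (T B X S)
X -> hit
B -> hit
T -> hit
U -> fault, evict S, frames (T B X U)
B -> hit
F -> fault, evict U, frames (T B X F)
Hits: 10 of 18 references → 10/18 = 0.5556.

0.56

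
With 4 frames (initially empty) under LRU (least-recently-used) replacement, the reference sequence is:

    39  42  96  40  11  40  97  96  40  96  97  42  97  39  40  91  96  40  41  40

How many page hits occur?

39 -> fault, frames {39}
42 -> fault, frames {39,42}
96 -> fault, frames {39,42,96}
40 -> fault, frames {39,42,96,40}
11 -> fault, evict 39, frames {42,96,40,11}
40 -> hit
97 -> fault, evict 42, frames {96,11,40,97}
96 -> hit
40 -> hit
96 -> hit
97 -> hit
42 -> fault, evict 11, frames {40,96,97,42}
97 -> hit
39 -> fault, evict 40, frames {96,42,97,39}
40 -> fault, evict 96, frames {42,97,39,40}
91 -> fault, evict 42, frames {97,39,40,91}
96 -> fault, evict 97, frames {39,40,91,96}
40 -> hit
41 -> fault, evict 39, frames {91,96,40,41}
40 -> hit
Hits: 8.

8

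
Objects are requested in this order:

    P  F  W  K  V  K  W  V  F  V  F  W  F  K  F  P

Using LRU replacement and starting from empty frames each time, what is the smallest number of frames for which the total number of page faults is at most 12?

2

f=1: 16 faults
f=2: 11 faults
f=3: 8 faults
f=4: 6 faults
f=5: 5 faults
Smallest f with faults ≤ 12 is 2.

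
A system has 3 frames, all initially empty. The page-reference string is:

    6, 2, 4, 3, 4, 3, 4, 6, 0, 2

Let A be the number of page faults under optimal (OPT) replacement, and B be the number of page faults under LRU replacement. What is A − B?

-1

Under OPT: F F F F . . . . F F → 6 faults.
Under LRU: F F F F . . . F F F → 7 faults.
A − B = 6 − 7 = -1.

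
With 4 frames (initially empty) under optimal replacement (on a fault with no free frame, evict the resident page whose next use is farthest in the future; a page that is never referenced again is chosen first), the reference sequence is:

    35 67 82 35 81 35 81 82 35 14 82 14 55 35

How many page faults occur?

35: fault, frames (35)
67: fault, frames (35 67)
82: fault, frames (35 67 82)
35: hit
81: fault, frames (35 67 82 81)
35: hit
81: hit
82: hit
35: hit
14: fault, evict 81, frames (35 67 82 14)
82: hit
14: hit
55: fault, evict 14, frames (35 67 82 55)
35: hit
Page faults: 6.

6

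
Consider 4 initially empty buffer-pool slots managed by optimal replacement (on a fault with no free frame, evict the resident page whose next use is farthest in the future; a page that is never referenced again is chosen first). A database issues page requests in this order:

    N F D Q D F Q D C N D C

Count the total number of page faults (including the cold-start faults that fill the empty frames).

5

N -> fault, frames {N}
F -> fault, frames {N,F}
D -> fault, frames {N,F,D}
Q -> fault, frames {N,F,D,Q}
D -> hit
F -> hit
Q -> hit
D -> hit
C -> fault, evict Q, frames {N,F,D,C}
N -> hit
D -> hit
C -> hit
Page faults: 5.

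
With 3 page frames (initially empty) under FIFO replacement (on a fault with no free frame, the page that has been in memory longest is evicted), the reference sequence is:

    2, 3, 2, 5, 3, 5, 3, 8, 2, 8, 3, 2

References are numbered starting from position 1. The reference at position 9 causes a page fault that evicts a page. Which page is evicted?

pos 1: 2: fault, frames (2)
pos 2: 3: fault, frames (2 3)
pos 3: 2: hit
pos 4: 5: fault, frames (2 3 5)
pos 5: 3: hit
pos 6: 5: hit
pos 7: 3: hit
pos 8: 8: fault, evict 2, frames (3 5 8)
pos 9: 2: fault, evict 3, frames (5 8 2)
At position 9, page 3 is evicted.

3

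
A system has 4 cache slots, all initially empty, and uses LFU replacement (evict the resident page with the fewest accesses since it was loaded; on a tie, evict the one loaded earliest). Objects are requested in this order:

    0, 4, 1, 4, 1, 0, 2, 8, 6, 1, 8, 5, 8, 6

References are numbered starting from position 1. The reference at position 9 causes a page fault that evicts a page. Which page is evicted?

8

pos 1: 0: fault, frames {0}
pos 2: 4: fault, frames {0,4}
pos 3: 1: fault, frames {0,4,1}
pos 4: 4: hit
pos 5: 1: hit
pos 6: 0: hit
pos 7: 2: fault, frames {0,4,1,2}
pos 8: 8: fault, evict 2, frames {0,4,1,8}
pos 9: 6: fault, evict 8, frames {0,4,1,6}
At position 9, page 8 is evicted.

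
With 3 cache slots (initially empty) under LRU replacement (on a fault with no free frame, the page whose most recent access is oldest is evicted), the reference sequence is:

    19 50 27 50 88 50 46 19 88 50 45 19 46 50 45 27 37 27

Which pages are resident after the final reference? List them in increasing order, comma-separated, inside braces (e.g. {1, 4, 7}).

{27, 37, 45}

19: miss, frames {19}
50: miss, frames {19,50}
27: miss, frames {19,50,27}
50: hit
88: miss, evict 19, frames {27,50,88}
50: hit
46: miss, evict 27, frames {88,50,46}
19: miss, evict 88, frames {50,46,19}
88: miss, evict 50, frames {46,19,88}
50: miss, evict 46, frames {19,88,50}
45: miss, evict 19, frames {88,50,45}
19: miss, evict 88, frames {50,45,19}
46: miss, evict 50, frames {45,19,46}
50: miss, evict 45, frames {19,46,50}
45: miss, evict 19, frames {46,50,45}
27: miss, evict 46, frames {50,45,27}
37: miss, evict 50, frames {45,27,37}
27: hit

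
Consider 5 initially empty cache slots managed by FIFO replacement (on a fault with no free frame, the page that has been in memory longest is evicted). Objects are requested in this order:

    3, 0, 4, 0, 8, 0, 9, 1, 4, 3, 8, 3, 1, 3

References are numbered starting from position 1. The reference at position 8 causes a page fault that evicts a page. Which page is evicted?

pos 1: 3: miss, frames [3]
pos 2: 0: miss, frames [3, 0]
pos 3: 4: miss, frames [3, 0, 4]
pos 4: 0: hit
pos 5: 8: miss, frames [3, 0, 4, 8]
pos 6: 0: hit
pos 7: 9: miss, frames [3, 0, 4, 8, 9]
pos 8: 1: miss, evict 3, frames [0, 4, 8, 9, 1]
At position 8, page 3 is evicted.

3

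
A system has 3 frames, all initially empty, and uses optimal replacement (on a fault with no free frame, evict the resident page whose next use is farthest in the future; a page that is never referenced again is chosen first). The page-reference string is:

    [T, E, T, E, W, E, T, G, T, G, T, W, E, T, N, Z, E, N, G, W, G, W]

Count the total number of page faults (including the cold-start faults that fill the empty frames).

9

T: fault, frames {T}
E: fault, frames {T,E}
T: hit
E: hit
W: fault, frames {T,E,W}
E: hit
T: hit
G: fault, evict E, frames {T,W,G}
T: hit
G: hit
T: hit
W: hit
E: fault, evict W, frames {T,G,E}
T: hit
N: fault, evict T, frames {G,E,N}
Z: fault, evict G, frames {E,N,Z}
E: hit
N: hit
G: fault, evict Z, frames {E,N,G}
W: fault, evict N, frames {E,G,W}
G: hit
W: hit
Page faults: 9.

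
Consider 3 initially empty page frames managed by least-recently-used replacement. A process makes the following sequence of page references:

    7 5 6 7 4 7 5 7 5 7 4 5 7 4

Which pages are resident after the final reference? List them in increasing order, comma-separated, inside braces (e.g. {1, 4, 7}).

7 -> miss, frames (7)
5 -> miss, frames (7 5)
6 -> miss, frames (7 5 6)
7 -> hit
4 -> miss, evict 5, frames (6 7 4)
7 -> hit
5 -> miss, evict 6, frames (4 7 5)
7 -> hit
5 -> hit
7 -> hit
4 -> hit
5 -> hit
7 -> hit
4 -> hit

{4, 5, 7}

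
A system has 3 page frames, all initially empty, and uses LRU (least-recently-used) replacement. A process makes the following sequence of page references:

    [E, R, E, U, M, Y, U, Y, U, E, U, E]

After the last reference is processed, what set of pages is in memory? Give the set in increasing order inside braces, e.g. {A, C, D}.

E -> fault, frames [E]
R -> fault, frames [E, R]
E -> hit
U -> fault, frames [R, E, U]
M -> fault, evict R, frames [E, U, M]
Y -> fault, evict E, frames [U, M, Y]
U -> hit
Y -> hit
U -> hit
E -> fault, evict M, frames [Y, U, E]
U -> hit
E -> hit

{E, U, Y}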